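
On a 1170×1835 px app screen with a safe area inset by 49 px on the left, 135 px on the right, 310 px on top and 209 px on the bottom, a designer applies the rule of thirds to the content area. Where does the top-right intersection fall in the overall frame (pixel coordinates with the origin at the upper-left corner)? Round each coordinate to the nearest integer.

Content width = 1170 − 49 − 135 = 986 px; content height = 1835 − 310 − 209 = 1316 px.
Top-right is two-thirds across and one-third down within the content area.
x = 49 + 2 × 986/3 = 49 + 657.33 ≈ 706
y = 310 + 1 × 1316/3 = 310 + 438.67 ≈ 749

x = 706 px, y = 749 px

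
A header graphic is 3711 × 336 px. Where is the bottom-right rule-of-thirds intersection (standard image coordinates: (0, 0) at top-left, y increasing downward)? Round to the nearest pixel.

x = 2474 px, y = 224 px

The bottom-right point sits two-thirds of the way across and two-thirds of the way down.
x = 2 × 3711/3 ≈ 2474; y = 2 × 336/3 ≈ 224.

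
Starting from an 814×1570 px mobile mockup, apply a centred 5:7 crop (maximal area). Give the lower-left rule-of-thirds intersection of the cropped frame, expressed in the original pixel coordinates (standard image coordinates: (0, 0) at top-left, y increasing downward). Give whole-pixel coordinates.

814/1570 < 5/7, so the 5:7 crop keeps the full width 814 and trims height to 814 × 7/5 = 1139.60 px.
Top offset = (1570 − 1139.60)/2 = 215.20 px; left offset = 0.
Lower-left is one-third across and two-thirds down within the crop:
x = 0.00 + 1 × 814.00/3 ≈ 271; y = 215.20 + 2 × 1139.60/3 ≈ 975.

x = 271 px, y = 975 px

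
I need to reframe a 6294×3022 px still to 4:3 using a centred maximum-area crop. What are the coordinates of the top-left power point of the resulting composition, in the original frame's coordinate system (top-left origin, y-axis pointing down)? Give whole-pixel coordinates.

x = 2475 px, y = 1007 px

6294/3022 > 4/3, so the 4:3 crop keeps the full height 3022 and trims width to 3022 × 4/3 = 4029.33 px.
Left offset = (6294 − 4029.33)/2 = 1132.33 px; top offset = 0.
Top-left is one-third across and one-third down within the crop:
x = 1132.33 + 1 × 4029.33/3 ≈ 2475; y = 0.00 + 1 × 3022.00/3 ≈ 1007.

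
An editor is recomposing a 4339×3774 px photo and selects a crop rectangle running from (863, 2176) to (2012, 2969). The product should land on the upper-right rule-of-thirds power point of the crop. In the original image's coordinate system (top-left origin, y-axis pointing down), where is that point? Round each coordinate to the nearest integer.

Crop width = 2012 − 863 = 1149 px; one third is 383.00 px.
Crop height = 2969 − 2176 = 793 px; one third is 264.33 px.
The upper-right point is two-thirds across and one-third down within the crop:
x = 863 + 2 × 383.00 ≈ 1629; y = 2176 + 1 × 264.33 ≈ 2440.

x = 1629 px, y = 2440 px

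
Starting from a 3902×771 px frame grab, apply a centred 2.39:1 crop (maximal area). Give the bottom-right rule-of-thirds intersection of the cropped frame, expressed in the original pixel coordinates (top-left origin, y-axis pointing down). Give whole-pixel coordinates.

3902/771 > 2.39/1, so the 2.39:1 crop keeps the full height 771 and trims width to 771 × 2.39/1 = 1842.69 px.
Left offset = (3902 − 1842.69)/2 = 1029.65 px; top offset = 0.
Bottom-right is two-thirds across and two-thirds down within the crop:
x = 1029.65 + 2 × 1842.69/3 ≈ 2258; y = 0.00 + 2 × 771.00/3 ≈ 514.

(2258, 514)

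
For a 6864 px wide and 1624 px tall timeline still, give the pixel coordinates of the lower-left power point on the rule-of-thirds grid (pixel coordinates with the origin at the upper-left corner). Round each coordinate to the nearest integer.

The lower-left point sits one-third of the way across and two-thirds of the way down.
x = 1 × 6864/3 ≈ 2288; y = 2 × 1624/3 ≈ 1083.

(2288, 1083)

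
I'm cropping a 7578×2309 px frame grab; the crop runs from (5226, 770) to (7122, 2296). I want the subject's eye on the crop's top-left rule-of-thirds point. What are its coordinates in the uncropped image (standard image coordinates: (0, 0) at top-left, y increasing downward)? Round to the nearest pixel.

(5858, 1279)

Crop width = 7122 − 5226 = 1896 px; one third is 632.00 px.
Crop height = 2296 − 770 = 1526 px; one third is 508.67 px.
The top-left point is one-third across and one-third down within the crop:
x = 5226 + 1 × 632.00 ≈ 5858; y = 770 + 1 × 508.67 ≈ 1279.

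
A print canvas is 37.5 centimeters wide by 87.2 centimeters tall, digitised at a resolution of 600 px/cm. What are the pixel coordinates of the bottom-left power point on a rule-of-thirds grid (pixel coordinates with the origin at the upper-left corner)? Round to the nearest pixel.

In pixels the canvas is 37.5 × 600 = 22500 wide and 87.2 × 600 = 52320 tall.
The bottom-left point is one-third across and two-thirds down:
x = 1 × 22500/3 ≈ 7500; y = 2 × 52320/3 ≈ 34880.

x = 7500 px, y = 34880 px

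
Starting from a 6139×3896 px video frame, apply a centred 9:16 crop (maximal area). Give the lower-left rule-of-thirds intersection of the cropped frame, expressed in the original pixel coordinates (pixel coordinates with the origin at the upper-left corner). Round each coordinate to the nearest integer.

x = 2704 px, y = 2597 px

6139/3896 > 9/16, so the 9:16 crop keeps the full height 3896 and trims width to 3896 × 9/16 = 2191.50 px.
Left offset = (6139 − 2191.50)/2 = 1973.75 px; top offset = 0.
Lower-left is one-third across and two-thirds down within the crop:
x = 1973.75 + 1 × 2191.50/3 ≈ 2704; y = 0.00 + 2 × 3896.00/3 ≈ 2597.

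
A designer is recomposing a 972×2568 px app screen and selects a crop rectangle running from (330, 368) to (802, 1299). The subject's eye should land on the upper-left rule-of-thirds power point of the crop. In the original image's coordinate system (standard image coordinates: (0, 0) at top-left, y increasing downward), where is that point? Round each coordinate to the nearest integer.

(487, 678)

Crop width = 802 − 330 = 472 px; one third is 157.33 px.
Crop height = 1299 − 368 = 931 px; one third is 310.33 px.
The upper-left point is one-third across and one-third down within the crop:
x = 330 + 1 × 157.33 ≈ 487; y = 368 + 1 × 310.33 ≈ 678.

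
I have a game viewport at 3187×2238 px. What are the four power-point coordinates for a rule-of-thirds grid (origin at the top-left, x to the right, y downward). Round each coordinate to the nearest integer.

One third of 3187 is 1062.33; one third of 2238 is 746.
Vertical third lines at x = 1062 and x = 2125; horizontal third lines at y = 746 and y = 1492.

(1062, 746), (2125, 746), (1062, 1492), (2125, 1492)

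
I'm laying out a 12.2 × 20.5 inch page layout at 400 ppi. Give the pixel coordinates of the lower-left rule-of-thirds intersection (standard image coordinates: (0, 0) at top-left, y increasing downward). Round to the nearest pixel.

In pixels the canvas is 12.2 × 400 = 4880 wide and 20.5 × 400 = 8200 tall.
The lower-left point is one-third across and two-thirds down:
x = 1 × 4880/3 ≈ 1627; y = 2 × 8200/3 ≈ 5467.

x = 1627 px, y = 5467 px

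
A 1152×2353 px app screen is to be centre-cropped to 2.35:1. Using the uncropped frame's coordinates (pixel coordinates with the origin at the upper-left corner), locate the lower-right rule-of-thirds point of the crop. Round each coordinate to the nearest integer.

1152/2353 < 2.35/1, so the 2.35:1 crop keeps the full width 1152 and trims height to 1152 × 1/2.35 = 490.21 px.
Top offset = (2353 − 490.21)/2 = 931.39 px; left offset = 0.
Lower-right is two-thirds across and two-thirds down within the crop:
x = 0.00 + 2 × 1152.00/3 ≈ 768; y = 931.39 + 2 × 490.21/3 ≈ 1258.

(768, 1258)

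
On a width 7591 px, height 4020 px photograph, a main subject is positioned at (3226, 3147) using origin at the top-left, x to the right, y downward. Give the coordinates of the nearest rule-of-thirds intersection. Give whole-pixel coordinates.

Third lines: x ∈ {2530, 5061}, y ∈ {1340, 2680}.
3226 is closer to x = 2530; 3147 is closer to y = 2680.
So the nearest intersection is the lower-left power point.

x = 2530 px, y = 2680 px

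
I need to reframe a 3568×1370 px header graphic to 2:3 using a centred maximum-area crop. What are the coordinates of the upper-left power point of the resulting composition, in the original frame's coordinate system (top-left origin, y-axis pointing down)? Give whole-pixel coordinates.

3568/1370 > 2/3, so the 2:3 crop keeps the full height 1370 and trims width to 1370 × 2/3 = 913.33 px.
Left offset = (3568 − 913.33)/2 = 1327.33 px; top offset = 0.
Upper-left is one-third across and one-third down within the crop:
x = 1327.33 + 1 × 913.33/3 ≈ 1632; y = 0.00 + 1 × 1370.00/3 ≈ 457.

(1632, 457)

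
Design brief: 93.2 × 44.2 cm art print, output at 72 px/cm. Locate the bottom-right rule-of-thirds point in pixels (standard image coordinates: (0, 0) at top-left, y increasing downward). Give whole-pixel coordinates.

(4474, 2122)

In pixels the canvas is 93.2 × 72 = 6710.4 wide and 44.2 × 72 = 3182.4 tall.
The bottom-right point is two-thirds across and two-thirds down:
x = 2 × 6710.4/3 ≈ 4474; y = 2 × 3182.4/3 ≈ 2122.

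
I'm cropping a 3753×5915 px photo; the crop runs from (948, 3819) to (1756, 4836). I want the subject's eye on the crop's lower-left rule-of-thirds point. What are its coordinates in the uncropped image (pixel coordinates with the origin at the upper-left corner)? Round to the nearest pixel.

Crop width = 1756 − 948 = 808 px; one third is 269.33 px.
Crop height = 4836 − 3819 = 1017 px; one third is 339.00 px.
The lower-left point is one-third across and two-thirds down within the crop:
x = 948 + 1 × 269.33 ≈ 1217; y = 3819 + 2 × 339.00 ≈ 4497.

(1217, 4497)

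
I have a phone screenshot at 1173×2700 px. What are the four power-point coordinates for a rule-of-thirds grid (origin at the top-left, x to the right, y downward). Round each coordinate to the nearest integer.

One third of 1173 is 391; one third of 2700 is 900.
Vertical third lines at x = 391 and x = 782; horizontal third lines at y = 900 and y = 1800.

(391, 900), (782, 900), (391, 1800), (782, 1800)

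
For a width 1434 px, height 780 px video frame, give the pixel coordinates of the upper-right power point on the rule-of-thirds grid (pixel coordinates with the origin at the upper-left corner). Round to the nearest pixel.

The upper-right point sits two-thirds of the way across and one-third of the way down.
x = 2 × 1434/3 ≈ 956; y = 1 × 780/3 ≈ 260.

x = 956 px, y = 260 px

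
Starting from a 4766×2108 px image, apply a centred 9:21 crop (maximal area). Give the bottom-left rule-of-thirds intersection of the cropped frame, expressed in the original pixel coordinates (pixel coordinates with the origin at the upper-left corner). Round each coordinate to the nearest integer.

(2232, 1405)

4766/2108 > 9/21, so the 9:21 crop keeps the full height 2108 and trims width to 2108 × 9/21 = 903.43 px.
Left offset = (4766 − 903.43)/2 = 1931.29 px; top offset = 0.
Bottom-left is one-third across and two-thirds down within the crop:
x = 1931.29 + 1 × 903.43/3 ≈ 2232; y = 0.00 + 2 × 2108.00/3 ≈ 1405.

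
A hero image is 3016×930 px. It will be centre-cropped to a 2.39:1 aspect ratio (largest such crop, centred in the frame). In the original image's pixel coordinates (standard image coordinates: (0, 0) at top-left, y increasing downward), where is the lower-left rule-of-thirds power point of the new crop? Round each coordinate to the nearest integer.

x = 1138 px, y = 620 px

3016/930 > 2.39/1, so the 2.39:1 crop keeps the full height 930 and trims width to 930 × 2.39/1 = 2222.70 px.
Left offset = (3016 − 2222.70)/2 = 396.65 px; top offset = 0.
Lower-left is one-third across and two-thirds down within the crop:
x = 396.65 + 1 × 2222.70/3 ≈ 1138; y = 0.00 + 2 × 930.00/3 ≈ 620.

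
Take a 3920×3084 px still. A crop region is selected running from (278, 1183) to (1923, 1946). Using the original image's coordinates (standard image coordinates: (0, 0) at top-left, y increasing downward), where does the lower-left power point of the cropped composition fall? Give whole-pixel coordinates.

Crop width = 1923 − 278 = 1645 px; one third is 548.33 px.
Crop height = 1946 − 1183 = 763 px; one third is 254.33 px.
The lower-left point is one-third across and two-thirds down within the crop:
x = 278 + 1 × 548.33 ≈ 826; y = 1183 + 2 × 254.33 ≈ 1692.

x = 826 px, y = 1692 px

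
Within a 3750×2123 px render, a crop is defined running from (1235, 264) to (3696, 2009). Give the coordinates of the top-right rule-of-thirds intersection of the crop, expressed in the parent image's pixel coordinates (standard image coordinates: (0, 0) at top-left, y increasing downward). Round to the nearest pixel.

x = 2876 px, y = 846 px

Crop width = 3696 − 1235 = 2461 px; one third is 820.33 px.
Crop height = 2009 − 264 = 1745 px; one third is 581.67 px.
The top-right point is two-thirds across and one-third down within the crop:
x = 1235 + 2 × 820.33 ≈ 2876; y = 264 + 1 × 581.67 ≈ 846.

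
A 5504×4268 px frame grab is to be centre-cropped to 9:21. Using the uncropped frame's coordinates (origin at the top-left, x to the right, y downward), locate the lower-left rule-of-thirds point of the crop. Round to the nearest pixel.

(2447, 2845)

5504/4268 > 9/21, so the 9:21 crop keeps the full height 4268 and trims width to 4268 × 9/21 = 1829.14 px.
Left offset = (5504 − 1829.14)/2 = 1837.43 px; top offset = 0.
Lower-left is one-third across and two-thirds down within the crop:
x = 1837.43 + 1 × 1829.14/3 ≈ 2447; y = 0.00 + 2 × 4268.00/3 ≈ 2845.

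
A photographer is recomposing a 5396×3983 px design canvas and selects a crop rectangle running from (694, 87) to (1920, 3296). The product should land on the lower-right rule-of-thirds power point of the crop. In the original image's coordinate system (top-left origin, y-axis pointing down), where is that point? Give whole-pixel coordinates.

Crop width = 1920 − 694 = 1226 px; one third is 408.67 px.
Crop height = 3296 − 87 = 3209 px; one third is 1069.67 px.
The lower-right point is two-thirds across and two-thirds down within the crop:
x = 694 + 2 × 408.67 ≈ 1511; y = 87 + 2 × 1069.67 ≈ 2226.

x = 1511 px, y = 2226 px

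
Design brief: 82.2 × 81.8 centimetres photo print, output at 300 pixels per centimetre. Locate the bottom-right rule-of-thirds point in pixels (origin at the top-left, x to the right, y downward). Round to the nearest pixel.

(16440, 16360)

In pixels the canvas is 82.2 × 300 = 24660 wide and 81.8 × 300 = 24540 tall.
The bottom-right point is two-thirds across and two-thirds down:
x = 2 × 24660/3 ≈ 16440; y = 2 × 24540/3 ≈ 16360.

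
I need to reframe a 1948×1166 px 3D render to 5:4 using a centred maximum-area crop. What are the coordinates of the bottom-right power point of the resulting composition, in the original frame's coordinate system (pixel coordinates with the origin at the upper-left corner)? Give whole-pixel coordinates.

x = 1217 px, y = 777 px

1948/1166 > 5/4, so the 5:4 crop keeps the full height 1166 and trims width to 1166 × 5/4 = 1457.50 px.
Left offset = (1948 − 1457.50)/2 = 245.25 px; top offset = 0.
Bottom-right is two-thirds across and two-thirds down within the crop:
x = 245.25 + 2 × 1457.50/3 ≈ 1217; y = 0.00 + 2 × 1166.00/3 ≈ 777.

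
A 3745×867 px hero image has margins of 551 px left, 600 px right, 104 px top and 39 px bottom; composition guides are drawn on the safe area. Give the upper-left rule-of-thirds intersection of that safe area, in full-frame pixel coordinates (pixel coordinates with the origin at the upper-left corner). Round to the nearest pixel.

Content width = 3745 − 551 − 600 = 2594 px; content height = 867 − 104 − 39 = 724 px.
Upper-left is one-third across and one-third down within the safe area.
x = 551 + 1 × 2594/3 = 551 + 864.67 ≈ 1416
y = 104 + 1 × 724/3 = 104 + 241.33 ≈ 345

x = 1416 px, y = 345 px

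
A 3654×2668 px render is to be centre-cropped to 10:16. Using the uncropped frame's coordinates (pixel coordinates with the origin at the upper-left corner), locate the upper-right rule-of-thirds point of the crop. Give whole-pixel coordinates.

(2105, 889)

3654/2668 > 10/16, so the 10:16 crop keeps the full height 2668 and trims width to 2668 × 10/16 = 1667.50 px.
Left offset = (3654 − 1667.50)/2 = 993.25 px; top offset = 0.
Upper-right is two-thirds across and one-third down within the crop:
x = 993.25 + 2 × 1667.50/3 ≈ 2105; y = 0.00 + 1 × 2668.00/3 ≈ 889.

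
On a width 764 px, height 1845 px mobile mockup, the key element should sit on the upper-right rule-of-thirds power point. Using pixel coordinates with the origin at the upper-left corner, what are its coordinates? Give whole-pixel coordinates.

The upper-right point sits two-thirds of the way across and one-third of the way down.
x = 2 × 764/3 ≈ 509; y = 1 × 1845/3 ≈ 615.

x = 509 px, y = 615 px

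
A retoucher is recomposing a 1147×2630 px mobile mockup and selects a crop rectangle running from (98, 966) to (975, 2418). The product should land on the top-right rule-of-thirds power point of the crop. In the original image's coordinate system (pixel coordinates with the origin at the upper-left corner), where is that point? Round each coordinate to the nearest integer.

(683, 1450)

Crop width = 975 − 98 = 877 px; one third is 292.33 px.
Crop height = 2418 − 966 = 1452 px; one third is 484.00 px.
The top-right point is two-thirds across and one-third down within the crop:
x = 98 + 2 × 292.33 ≈ 683; y = 966 + 1 × 484.00 ≈ 1450.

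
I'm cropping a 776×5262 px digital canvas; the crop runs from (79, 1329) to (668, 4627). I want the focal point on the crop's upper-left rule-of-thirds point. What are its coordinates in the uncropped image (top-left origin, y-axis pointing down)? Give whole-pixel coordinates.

(275, 2428)

Crop width = 668 − 79 = 589 px; one third is 196.33 px.
Crop height = 4627 − 1329 = 3298 px; one third is 1099.33 px.
The upper-left point is one-third across and one-third down within the crop:
x = 79 + 1 × 196.33 ≈ 275; y = 1329 + 1 × 1099.33 ≈ 2428.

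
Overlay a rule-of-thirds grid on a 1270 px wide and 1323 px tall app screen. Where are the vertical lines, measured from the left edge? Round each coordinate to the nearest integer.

1270 / 3 = 423.33, so the vertical lines sit at one and two thirds of 1270.

423 px and 847 px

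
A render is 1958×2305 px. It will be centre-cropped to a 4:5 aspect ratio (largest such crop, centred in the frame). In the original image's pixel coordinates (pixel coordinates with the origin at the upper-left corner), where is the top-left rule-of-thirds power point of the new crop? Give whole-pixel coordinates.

1958/2305 > 4/5, so the 4:5 crop keeps the full height 2305 and trims width to 2305 × 4/5 = 1844.00 px.
Left offset = (1958 − 1844.00)/2 = 57.00 px; top offset = 0.
Top-left is one-third across and one-third down within the crop:
x = 57.00 + 1 × 1844.00/3 ≈ 672; y = 0.00 + 1 × 2305.00/3 ≈ 768.

x = 672 px, y = 768 px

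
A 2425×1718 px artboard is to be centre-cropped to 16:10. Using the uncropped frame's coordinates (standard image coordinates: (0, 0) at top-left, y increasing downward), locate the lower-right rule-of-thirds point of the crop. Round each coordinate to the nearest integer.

x = 1617 px, y = 1112 px

2425/1718 < 16/10, so the 16:10 crop keeps the full width 2425 and trims height to 2425 × 10/16 = 1515.62 px.
Top offset = (1718 − 1515.62)/2 = 101.19 px; left offset = 0.
Lower-right is two-thirds across and two-thirds down within the crop:
x = 0.00 + 2 × 2425.00/3 ≈ 1617; y = 101.19 + 2 × 1515.62/3 ≈ 1112.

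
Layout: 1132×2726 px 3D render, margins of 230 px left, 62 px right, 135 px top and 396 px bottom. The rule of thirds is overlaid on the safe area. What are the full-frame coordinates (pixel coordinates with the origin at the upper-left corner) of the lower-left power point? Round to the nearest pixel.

(510, 1598)

Content width = 1132 − 230 − 62 = 840 px; content height = 2726 − 135 − 396 = 2195 px.
Lower-left is one-third across and two-thirds down within the safe area.
x = 230 + 1 × 840/3 = 230 + 280.00 ≈ 510
y = 135 + 2 × 2195/3 = 135 + 1463.33 ≈ 1598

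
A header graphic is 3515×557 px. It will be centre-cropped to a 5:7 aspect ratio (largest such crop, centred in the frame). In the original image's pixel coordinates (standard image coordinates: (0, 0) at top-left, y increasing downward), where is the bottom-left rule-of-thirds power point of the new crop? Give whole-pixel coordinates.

3515/557 > 5/7, so the 5:7 crop keeps the full height 557 and trims width to 557 × 5/7 = 397.86 px.
Left offset = (3515 − 397.86)/2 = 1558.57 px; top offset = 0.
Bottom-left is one-third across and two-thirds down within the crop:
x = 1558.57 + 1 × 397.86/3 ≈ 1691; y = 0.00 + 2 × 557.00/3 ≈ 371.

(1691, 371)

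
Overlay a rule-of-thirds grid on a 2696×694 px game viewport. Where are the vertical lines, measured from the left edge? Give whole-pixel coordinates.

x = 899 px and x = 1797 px

2696 / 3 = 898.67, so the vertical lines sit at one and two thirds of 2696.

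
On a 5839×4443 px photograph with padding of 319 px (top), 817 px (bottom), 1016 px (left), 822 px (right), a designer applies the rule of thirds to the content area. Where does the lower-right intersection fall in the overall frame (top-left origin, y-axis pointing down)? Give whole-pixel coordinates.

(3683, 2524)

Content width = 5839 − 1016 − 822 = 4001 px; content height = 4443 − 319 − 817 = 3307 px.
Lower-right is two-thirds across and two-thirds down within the content area.
x = 1016 + 2 × 4001/3 = 1016 + 2667.33 ≈ 3683
y = 319 + 2 × 3307/3 = 319 + 2204.67 ≈ 2524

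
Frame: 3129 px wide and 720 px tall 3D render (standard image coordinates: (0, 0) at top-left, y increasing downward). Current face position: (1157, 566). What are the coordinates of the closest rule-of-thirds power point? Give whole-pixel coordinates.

Third lines: x ∈ {1043, 2086}, y ∈ {240, 480}.
1157 is closer to x = 1043; 566 is closer to y = 480.
So the nearest intersection is the lower-left power point.

(1043, 480)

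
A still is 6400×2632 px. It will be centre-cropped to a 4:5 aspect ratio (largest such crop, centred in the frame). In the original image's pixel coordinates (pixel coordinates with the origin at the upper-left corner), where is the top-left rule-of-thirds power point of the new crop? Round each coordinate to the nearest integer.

6400/2632 > 4/5, so the 4:5 crop keeps the full height 2632 and trims width to 2632 × 4/5 = 2105.60 px.
Left offset = (6400 − 2105.60)/2 = 2147.20 px; top offset = 0.
Top-left is one-third across and one-third down within the crop:
x = 2147.20 + 1 × 2105.60/3 ≈ 2849; y = 0.00 + 1 × 2632.00/3 ≈ 877.

(2849, 877)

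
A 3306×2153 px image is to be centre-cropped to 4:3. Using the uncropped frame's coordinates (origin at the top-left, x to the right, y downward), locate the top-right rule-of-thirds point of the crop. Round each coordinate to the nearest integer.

3306/2153 > 4/3, so the 4:3 crop keeps the full height 2153 and trims width to 2153 × 4/3 = 2870.67 px.
Left offset = (3306 − 2870.67)/2 = 217.67 px; top offset = 0.
Top-right is two-thirds across and one-third down within the crop:
x = 217.67 + 2 × 2870.67/3 ≈ 2131; y = 0.00 + 1 × 2153.00/3 ≈ 718.

x = 2131 px, y = 718 px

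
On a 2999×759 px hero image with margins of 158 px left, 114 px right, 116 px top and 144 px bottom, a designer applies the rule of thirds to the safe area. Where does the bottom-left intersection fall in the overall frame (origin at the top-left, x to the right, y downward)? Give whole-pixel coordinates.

x = 1067 px, y = 449 px

Content width = 2999 − 158 − 114 = 2727 px; content height = 759 − 116 − 144 = 499 px.
Bottom-left is one-third across and two-thirds down within the safe area.
x = 158 + 1 × 2727/3 = 158 + 909.00 ≈ 1067
y = 116 + 2 × 499/3 = 116 + 332.67 ≈ 449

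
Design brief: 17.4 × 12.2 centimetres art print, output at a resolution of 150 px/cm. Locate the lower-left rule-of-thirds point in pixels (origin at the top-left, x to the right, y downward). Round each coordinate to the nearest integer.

In pixels the canvas is 17.4 × 150 = 2610 wide and 12.2 × 150 = 1830 tall.
The lower-left point is one-third across and two-thirds down:
x = 1 × 2610/3 ≈ 870; y = 2 × 1830/3 ≈ 1220.

(870, 1220)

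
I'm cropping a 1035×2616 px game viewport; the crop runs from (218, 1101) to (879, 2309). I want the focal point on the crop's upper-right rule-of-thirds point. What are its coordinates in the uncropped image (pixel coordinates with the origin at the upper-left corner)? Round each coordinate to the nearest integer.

Crop width = 879 − 218 = 661 px; one third is 220.33 px.
Crop height = 2309 − 1101 = 1208 px; one third is 402.67 px.
The upper-right point is two-thirds across and one-third down within the crop:
x = 218 + 2 × 220.33 ≈ 659; y = 1101 + 1 × 402.67 ≈ 1504.

(659, 1504)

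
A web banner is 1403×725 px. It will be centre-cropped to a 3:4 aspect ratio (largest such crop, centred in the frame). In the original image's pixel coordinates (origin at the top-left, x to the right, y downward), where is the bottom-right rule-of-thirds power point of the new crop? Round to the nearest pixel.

x = 792 px, y = 483 px

1403/725 > 3/4, so the 3:4 crop keeps the full height 725 and trims width to 725 × 3/4 = 543.75 px.
Left offset = (1403 − 543.75)/2 = 429.62 px; top offset = 0.
Bottom-right is two-thirds across and two-thirds down within the crop:
x = 429.62 + 2 × 543.75/3 ≈ 792; y = 0.00 + 2 × 725.00/3 ≈ 483.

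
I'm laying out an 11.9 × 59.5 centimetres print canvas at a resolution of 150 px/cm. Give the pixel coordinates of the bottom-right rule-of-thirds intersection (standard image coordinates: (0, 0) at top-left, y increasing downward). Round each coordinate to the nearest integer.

In pixels the canvas is 11.9 × 150 = 1785 wide and 59.5 × 150 = 8925 tall.
The bottom-right point is two-thirds across and two-thirds down:
x = 2 × 1785/3 ≈ 1190; y = 2 × 8925/3 ≈ 5950.

x = 1190 px, y = 5950 px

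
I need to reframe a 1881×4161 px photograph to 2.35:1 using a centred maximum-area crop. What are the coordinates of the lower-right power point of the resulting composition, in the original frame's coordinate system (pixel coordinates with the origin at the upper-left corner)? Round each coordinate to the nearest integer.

1881/4161 < 2.35/1, so the 2.35:1 crop keeps the full width 1881 and trims height to 1881 × 1/2.35 = 800.43 px.
Top offset = (4161 − 800.43)/2 = 1680.29 px; left offset = 0.
Lower-right is two-thirds across and two-thirds down within the crop:
x = 0.00 + 2 × 1881.00/3 ≈ 1254; y = 1680.29 + 2 × 800.43/3 ≈ 2214.

x = 1254 px, y = 2214 px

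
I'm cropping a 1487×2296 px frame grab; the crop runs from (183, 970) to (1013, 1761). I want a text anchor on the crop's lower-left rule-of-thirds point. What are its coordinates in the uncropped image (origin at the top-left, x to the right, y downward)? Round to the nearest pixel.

Crop width = 1013 − 183 = 830 px; one third is 276.67 px.
Crop height = 1761 − 970 = 791 px; one third is 263.67 px.
The lower-left point is one-third across and two-thirds down within the crop:
x = 183 + 1 × 276.67 ≈ 460; y = 970 + 2 × 263.67 ≈ 1497.

(460, 1497)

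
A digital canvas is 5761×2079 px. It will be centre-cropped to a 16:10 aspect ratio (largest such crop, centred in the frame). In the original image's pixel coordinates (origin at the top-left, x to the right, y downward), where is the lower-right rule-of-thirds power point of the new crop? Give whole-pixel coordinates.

(3435, 1386)

5761/2079 > 16/10, so the 16:10 crop keeps the full height 2079 and trims width to 2079 × 16/10 = 3326.40 px.
Left offset = (5761 − 3326.40)/2 = 1217.30 px; top offset = 0.
Lower-right is two-thirds across and two-thirds down within the crop:
x = 1217.30 + 2 × 3326.40/3 ≈ 3435; y = 0.00 + 2 × 2079.00/3 ≈ 1386.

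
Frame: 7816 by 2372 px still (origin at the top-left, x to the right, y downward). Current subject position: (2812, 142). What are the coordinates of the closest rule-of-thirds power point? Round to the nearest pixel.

Third lines: x ∈ {2605, 5211}, y ∈ {791, 1581}.
2812 is closer to x = 2605; 142 is closer to y = 791.
So the nearest intersection is the upper-left power point.

x = 2605 px, y = 791 px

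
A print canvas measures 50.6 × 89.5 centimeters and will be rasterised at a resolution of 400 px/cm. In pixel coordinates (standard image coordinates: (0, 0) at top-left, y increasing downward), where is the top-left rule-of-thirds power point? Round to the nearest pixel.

In pixels the canvas is 50.6 × 400 = 20240 wide and 89.5 × 400 = 35800 tall.
The top-left point is one-third across and one-third down:
x = 1 × 20240/3 ≈ 6747; y = 1 × 35800/3 ≈ 11933.

(6747, 11933)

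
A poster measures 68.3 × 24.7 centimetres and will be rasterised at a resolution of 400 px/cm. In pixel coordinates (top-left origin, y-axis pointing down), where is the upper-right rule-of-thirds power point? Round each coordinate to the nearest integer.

In pixels the canvas is 68.3 × 400 = 27320 wide and 24.7 × 400 = 9880 tall.
The upper-right point is two-thirds across and one-third down:
x = 2 × 27320/3 ≈ 18213; y = 1 × 9880/3 ≈ 3293.

x = 18213 px, y = 3293 px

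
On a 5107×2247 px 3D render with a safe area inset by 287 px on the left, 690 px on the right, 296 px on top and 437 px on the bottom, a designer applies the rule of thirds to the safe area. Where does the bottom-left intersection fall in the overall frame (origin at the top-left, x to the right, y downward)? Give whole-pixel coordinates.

(1664, 1305)

Content width = 5107 − 287 − 690 = 4130 px; content height = 2247 − 296 − 437 = 1514 px.
Bottom-left is one-third across and two-thirds down within the safe area.
x = 287 + 1 × 4130/3 = 287 + 1376.67 ≈ 1664
y = 296 + 2 × 1514/3 = 296 + 1009.33 ≈ 1305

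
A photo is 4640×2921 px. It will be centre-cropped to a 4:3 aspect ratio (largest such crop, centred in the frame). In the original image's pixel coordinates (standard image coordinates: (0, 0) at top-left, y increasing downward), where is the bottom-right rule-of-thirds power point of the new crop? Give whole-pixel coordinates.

4640/2921 > 4/3, so the 4:3 crop keeps the full height 2921 and trims width to 2921 × 4/3 = 3894.67 px.
Left offset = (4640 − 3894.67)/2 = 372.67 px; top offset = 0.
Bottom-right is two-thirds across and two-thirds down within the crop:
x = 372.67 + 2 × 3894.67/3 ≈ 2969; y = 0.00 + 2 × 2921.00/3 ≈ 1947.

x = 2969 px, y = 1947 px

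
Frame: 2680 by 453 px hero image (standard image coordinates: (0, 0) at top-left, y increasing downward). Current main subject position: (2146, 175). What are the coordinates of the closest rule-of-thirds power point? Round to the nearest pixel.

Third lines: x ∈ {893, 1787}, y ∈ {151, 302}.
2146 is closer to x = 1787; 175 is closer to y = 151.
So the nearest intersection is the upper-right power point.

(1787, 151)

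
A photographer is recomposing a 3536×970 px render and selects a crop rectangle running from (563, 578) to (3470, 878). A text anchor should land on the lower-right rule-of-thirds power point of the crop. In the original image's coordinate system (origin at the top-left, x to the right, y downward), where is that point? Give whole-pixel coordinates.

Crop width = 3470 − 563 = 2907 px; one third is 969.00 px.
Crop height = 878 − 578 = 300 px; one third is 100.00 px.
The lower-right point is two-thirds across and two-thirds down within the crop:
x = 563 + 2 × 969.00 ≈ 2501; y = 578 + 2 × 100.00 ≈ 778.

(2501, 778)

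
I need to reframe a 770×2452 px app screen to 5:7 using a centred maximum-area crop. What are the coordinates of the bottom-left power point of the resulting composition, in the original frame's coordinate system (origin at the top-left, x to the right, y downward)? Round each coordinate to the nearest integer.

(257, 1406)

770/2452 < 5/7, so the 5:7 crop keeps the full width 770 and trims height to 770 × 7/5 = 1078.00 px.
Top offset = (2452 − 1078.00)/2 = 687.00 px; left offset = 0.
Bottom-left is one-third across and two-thirds down within the crop:
x = 0.00 + 1 × 770.00/3 ≈ 257; y = 687.00 + 2 × 1078.00/3 ≈ 1406.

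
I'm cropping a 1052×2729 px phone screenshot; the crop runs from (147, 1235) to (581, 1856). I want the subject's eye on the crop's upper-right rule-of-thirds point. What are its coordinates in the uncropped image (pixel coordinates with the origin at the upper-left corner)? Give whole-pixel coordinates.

x = 436 px, y = 1442 px

Crop width = 581 − 147 = 434 px; one third is 144.67 px.
Crop height = 1856 − 1235 = 621 px; one third is 207.00 px.
The upper-right point is two-thirds across and one-third down within the crop:
x = 147 + 2 × 144.67 ≈ 436; y = 1235 + 1 × 207.00 ≈ 1442.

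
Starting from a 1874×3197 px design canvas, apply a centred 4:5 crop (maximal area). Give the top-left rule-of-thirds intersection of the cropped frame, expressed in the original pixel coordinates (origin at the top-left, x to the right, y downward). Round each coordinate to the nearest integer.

x = 625 px, y = 1208 px

1874/3197 < 4/5, so the 4:5 crop keeps the full width 1874 and trims height to 1874 × 5/4 = 2342.50 px.
Top offset = (3197 − 2342.50)/2 = 427.25 px; left offset = 0.
Top-left is one-third across and one-third down within the crop:
x = 0.00 + 1 × 1874.00/3 ≈ 625; y = 427.25 + 1 × 2342.50/3 ≈ 1208.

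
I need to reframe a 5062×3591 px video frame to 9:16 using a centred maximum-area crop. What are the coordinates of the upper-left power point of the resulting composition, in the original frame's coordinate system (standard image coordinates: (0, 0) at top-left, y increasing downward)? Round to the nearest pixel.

x = 2194 px, y = 1197 px

5062/3591 > 9/16, so the 9:16 crop keeps the full height 3591 and trims width to 3591 × 9/16 = 2019.94 px.
Left offset = (5062 − 2019.94)/2 = 1521.03 px; top offset = 0.
Upper-left is one-third across and one-third down within the crop:
x = 1521.03 + 1 × 2019.94/3 ≈ 2194; y = 0.00 + 1 × 3591.00/3 ≈ 1197.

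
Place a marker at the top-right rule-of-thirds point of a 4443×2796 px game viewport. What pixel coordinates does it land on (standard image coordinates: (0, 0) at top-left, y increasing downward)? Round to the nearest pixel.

The top-right point sits two-thirds of the way across and one-third of the way down.
x = 2 × 4443/3 ≈ 2962; y = 1 × 2796/3 ≈ 932.

(2962, 932)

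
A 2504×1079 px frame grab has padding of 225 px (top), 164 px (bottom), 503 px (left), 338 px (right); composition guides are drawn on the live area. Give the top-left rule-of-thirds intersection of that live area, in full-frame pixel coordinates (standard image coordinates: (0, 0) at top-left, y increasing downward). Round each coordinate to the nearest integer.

Content width = 2504 − 503 − 338 = 1663 px; content height = 1079 − 225 − 164 = 690 px.
Top-left is one-third across and one-third down within the live area.
x = 503 + 1 × 1663/3 = 503 + 554.33 ≈ 1057
y = 225 + 1 × 690/3 = 225 + 230.00 ≈ 455

(1057, 455)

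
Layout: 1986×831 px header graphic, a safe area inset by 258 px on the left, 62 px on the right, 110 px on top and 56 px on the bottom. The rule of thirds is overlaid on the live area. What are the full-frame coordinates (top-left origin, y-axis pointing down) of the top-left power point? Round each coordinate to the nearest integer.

(813, 332)

Content width = 1986 − 258 − 62 = 1666 px; content height = 831 − 110 − 56 = 665 px.
Top-left is one-third across and one-third down within the live area.
x = 258 + 1 × 1666/3 = 258 + 555.33 ≈ 813
y = 110 + 1 × 665/3 = 110 + 221.67 ≈ 332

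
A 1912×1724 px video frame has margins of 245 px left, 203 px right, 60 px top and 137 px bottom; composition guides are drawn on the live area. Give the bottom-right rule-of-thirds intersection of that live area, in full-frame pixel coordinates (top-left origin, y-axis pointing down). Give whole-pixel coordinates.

Content width = 1912 − 245 − 203 = 1464 px; content height = 1724 − 60 − 137 = 1527 px.
Bottom-right is two-thirds across and two-thirds down within the live area.
x = 245 + 2 × 1464/3 = 245 + 976.00 ≈ 1221
y = 60 + 2 × 1527/3 = 60 + 1018.00 ≈ 1078

x = 1221 px, y = 1078 px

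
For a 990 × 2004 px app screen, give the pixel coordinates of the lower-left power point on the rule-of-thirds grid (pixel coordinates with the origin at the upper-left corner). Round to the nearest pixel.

(330, 1336)

The lower-left point sits one-third of the way across and two-thirds of the way down.
x = 1 × 990/3 ≈ 330; y = 2 × 2004/3 ≈ 1336.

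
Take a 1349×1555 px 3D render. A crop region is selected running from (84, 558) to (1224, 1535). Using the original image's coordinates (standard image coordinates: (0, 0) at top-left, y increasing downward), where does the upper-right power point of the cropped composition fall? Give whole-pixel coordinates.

Crop width = 1224 − 84 = 1140 px; one third is 380.00 px.
Crop height = 1535 − 558 = 977 px; one third is 325.67 px.
The upper-right point is two-thirds across and one-third down within the crop:
x = 84 + 2 × 380.00 ≈ 844; y = 558 + 1 × 325.67 ≈ 884.

x = 844 px, y = 884 px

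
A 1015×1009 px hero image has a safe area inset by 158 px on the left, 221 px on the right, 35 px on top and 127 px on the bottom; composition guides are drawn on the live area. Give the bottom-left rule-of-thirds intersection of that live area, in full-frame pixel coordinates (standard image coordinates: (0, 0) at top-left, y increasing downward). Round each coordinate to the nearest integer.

Content width = 1015 − 158 − 221 = 636 px; content height = 1009 − 35 − 127 = 847 px.
Bottom-left is one-third across and two-thirds down within the live area.
x = 158 + 1 × 636/3 = 158 + 212.00 ≈ 370
y = 35 + 2 × 847/3 = 35 + 564.67 ≈ 600

(370, 600)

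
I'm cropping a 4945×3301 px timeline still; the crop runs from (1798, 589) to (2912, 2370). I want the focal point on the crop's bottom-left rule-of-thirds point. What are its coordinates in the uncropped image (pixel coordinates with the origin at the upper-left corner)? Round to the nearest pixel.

Crop width = 2912 − 1798 = 1114 px; one third is 371.33 px.
Crop height = 2370 − 589 = 1781 px; one third is 593.67 px.
The bottom-left point is one-third across and two-thirds down within the crop:
x = 1798 + 1 × 371.33 ≈ 2169; y = 589 + 2 × 593.67 ≈ 1776.

(2169, 1776)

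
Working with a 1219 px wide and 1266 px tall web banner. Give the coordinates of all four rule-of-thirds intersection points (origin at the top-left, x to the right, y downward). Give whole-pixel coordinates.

(406, 422), (813, 422), (406, 844), (813, 844)

One third of 1219 is 406.33; one third of 1266 is 422.
Vertical third lines at x = 406 and x = 813; horizontal third lines at y = 422 and y = 844.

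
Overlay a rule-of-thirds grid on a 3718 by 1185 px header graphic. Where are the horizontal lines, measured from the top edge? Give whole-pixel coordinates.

1185 / 3 = 395, so the horizontal lines sit at one and two thirds of 1185.

395 px and 790 px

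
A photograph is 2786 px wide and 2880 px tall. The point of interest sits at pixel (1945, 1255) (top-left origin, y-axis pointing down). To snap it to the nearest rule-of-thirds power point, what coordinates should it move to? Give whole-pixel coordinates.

(1857, 960)

Third lines: x ∈ {929, 1857}, y ∈ {960, 1920}.
1945 is closer to x = 1857; 1255 is closer to y = 960.
So the nearest intersection is the upper-right power point.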